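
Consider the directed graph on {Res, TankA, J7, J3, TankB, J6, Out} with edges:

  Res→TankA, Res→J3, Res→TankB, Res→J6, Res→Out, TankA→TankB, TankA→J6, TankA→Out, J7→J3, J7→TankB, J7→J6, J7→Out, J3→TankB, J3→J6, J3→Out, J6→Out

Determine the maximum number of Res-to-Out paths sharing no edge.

4

Assign every edge capacity 1; by Menger, the answer equals the max flow.
Path Res→Out (+1); total 1.
Path Res→TankA→Out (+1); total 2.
Path Res→J3→Out (+1); total 3.
Path Res→J6→Out (+1); total 4.
No residual Res→Out path; max flow = 4.
Certifying cut of size 4: {Res→J3, Res→J6, Res→Out, Res→TankA}.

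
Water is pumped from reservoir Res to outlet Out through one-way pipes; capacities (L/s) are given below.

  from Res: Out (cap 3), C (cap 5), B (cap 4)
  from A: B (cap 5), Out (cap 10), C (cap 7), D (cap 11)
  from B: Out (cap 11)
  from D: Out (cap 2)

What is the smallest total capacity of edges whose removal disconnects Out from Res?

Augment Res→Out: bottleneck 3, flow now 3.
Augment Res→B→Out: bottleneck 4, flow now 7.
No augmenting path remains; maximum flow = 7.
By max-flow min-cut, the minimum cut capacity equals the max flow.
In the residual graph, reachable from Res: {Res, C}.
Min-cut edges: Res→B (4), Res→Out (3); capacity 4 + 3 = 7.

7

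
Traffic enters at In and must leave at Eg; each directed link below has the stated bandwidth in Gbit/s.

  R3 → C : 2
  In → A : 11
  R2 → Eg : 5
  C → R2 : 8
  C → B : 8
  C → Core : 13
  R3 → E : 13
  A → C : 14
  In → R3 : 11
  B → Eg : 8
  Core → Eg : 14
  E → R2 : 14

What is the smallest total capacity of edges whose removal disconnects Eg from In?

18

Augment In→A→C→R2→Eg: bottleneck 5, flow now 5.
Augment In→A→C→Core→Eg: bottleneck 6, flow now 11.
Augment In→R3→C→Core→Eg: bottleneck 2, flow now 13.
Augment In→R3→E→R2→C→Core→Eg: bottleneck 5, flow now 18. (uses reverse residual edge)
No augmenting path remains; maximum flow = 18.
By max-flow min-cut, the minimum cut capacity equals the max flow.
In the residual graph, reachable from In: {In, R3, E, R2}.
Min-cut edges: In→A (11), R3→C (2), R2→Eg (5); capacity 11 + 2 + 5 = 18.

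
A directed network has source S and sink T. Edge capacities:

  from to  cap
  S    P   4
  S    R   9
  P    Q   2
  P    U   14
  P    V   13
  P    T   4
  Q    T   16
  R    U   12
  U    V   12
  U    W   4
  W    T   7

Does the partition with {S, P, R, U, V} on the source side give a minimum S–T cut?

No — its capacity is 10, but the minimum cut has capacity 8.

Given cut capacity: 2 + 4 + 4 = 10.
Augment S→P→T: bottleneck 4, flow now 4.
Augment S→R→U→W→T: bottleneck 4, flow now 8.
No augmenting path remains; maximum flow = 8.
In the residual graph, reachable from S: {S, R, U, V}.
Min-cut edges: S→P (4), U→W (4); capacity 4 + 4 = 8.
Cut capacity 10 exceeds the max flow 8, so it is not minimum.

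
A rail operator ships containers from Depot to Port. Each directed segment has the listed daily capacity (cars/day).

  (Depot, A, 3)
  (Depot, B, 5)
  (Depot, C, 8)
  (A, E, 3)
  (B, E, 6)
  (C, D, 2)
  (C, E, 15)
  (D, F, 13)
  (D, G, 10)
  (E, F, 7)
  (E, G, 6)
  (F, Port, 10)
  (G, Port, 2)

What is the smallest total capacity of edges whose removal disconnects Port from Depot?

11

Augment Depot→A→E→F→Port: bottleneck 3, flow now 3.
Augment Depot→B→E→F→Port: bottleneck 4, flow now 7.
Augment Depot→B→E→G→Port: bottleneck 1, flow now 8.
Augment Depot→C→D→F→Port: bottleneck 2, flow now 10.
Augment Depot→C→E→G→Port: bottleneck 1, flow now 11.
No augmenting path remains; maximum flow = 11.
By max-flow min-cut, the minimum cut capacity equals the max flow.
In the residual graph, reachable from Depot: {Depot, A, B, C, E, G}.
Min-cut edges: C→D (2), E→F (7), G→Port (2); capacity 2 + 7 + 2 = 11.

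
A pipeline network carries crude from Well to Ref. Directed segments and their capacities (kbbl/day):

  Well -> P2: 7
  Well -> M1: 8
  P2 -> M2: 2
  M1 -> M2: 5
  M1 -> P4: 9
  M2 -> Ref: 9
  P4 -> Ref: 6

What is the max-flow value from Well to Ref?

10

Augment Well→P2→M2→Ref: bottleneck 2, flow now 2.
Augment Well→M1→M2→Ref: bottleneck 5, flow now 7.
Augment Well→M1→P4→Ref: bottleneck 3, flow now 10.
No augmenting path remains; maximum flow = 10.
In the residual graph, reachable from Well: {Well, P2}.
Min-cut edges: Well→M1 (8), P2→M2 (2); capacity 8 + 2 = 10.
This cut is saturated, so no flow can exceed 10.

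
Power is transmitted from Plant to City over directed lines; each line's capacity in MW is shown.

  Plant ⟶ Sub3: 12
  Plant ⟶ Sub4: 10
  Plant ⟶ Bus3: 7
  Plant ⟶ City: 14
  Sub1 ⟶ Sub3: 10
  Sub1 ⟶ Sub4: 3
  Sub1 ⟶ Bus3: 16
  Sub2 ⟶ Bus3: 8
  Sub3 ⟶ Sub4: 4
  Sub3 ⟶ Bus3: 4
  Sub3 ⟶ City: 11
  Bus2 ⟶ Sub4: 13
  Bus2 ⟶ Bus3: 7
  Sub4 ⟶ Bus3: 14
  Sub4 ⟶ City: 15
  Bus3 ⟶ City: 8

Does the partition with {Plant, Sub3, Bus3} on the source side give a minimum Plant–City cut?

Given cut capacity: 10 + 14 + 4 + 11 + 8 = 47.
Augment Plant→City: bottleneck 14, flow now 14.
Augment Plant→Sub3→City: bottleneck 11, flow now 25.
Augment Plant→Sub4→City: bottleneck 10, flow now 35.
Augment Plant→Bus3→City: bottleneck 7, flow now 42.
Augment Plant→Sub3→Sub4→City: bottleneck 1, flow now 43.
No augmenting path remains; maximum flow = 43.
In the residual graph, reachable from Plant: {Plant}.
Min-cut edges: Plant→Sub3 (12), Plant→Sub4 (10), Plant→Bus3 (7), Plant→City (14); capacity 12 + 10 + 7 + 14 = 43.
Cut capacity 47 exceeds the max flow 43, so it is not minimum.

No — its capacity is 47, but the minimum cut has capacity 43.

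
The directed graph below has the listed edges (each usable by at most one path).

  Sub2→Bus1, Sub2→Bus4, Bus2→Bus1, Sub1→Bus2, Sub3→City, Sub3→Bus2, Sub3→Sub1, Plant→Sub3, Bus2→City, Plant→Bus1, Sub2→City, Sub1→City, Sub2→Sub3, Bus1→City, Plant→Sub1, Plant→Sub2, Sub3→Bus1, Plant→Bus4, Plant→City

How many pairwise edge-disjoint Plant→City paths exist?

5

Assign every edge capacity 1; by Menger, the answer equals the max flow.
Path Plant→City (+1); total 1.
Path Plant→Sub2→City (+1); total 2.
Path Plant→Sub3→City (+1); total 3.
Path Plant→Sub1→City (+1); total 4.
Path Plant→Bus1→City (+1); total 5.
No residual Plant→City path; max flow = 5.
Certifying cut of size 5: {Plant→Bus1, Plant→City, Plant→Sub1, Plant→Sub2, Plant→Sub3}.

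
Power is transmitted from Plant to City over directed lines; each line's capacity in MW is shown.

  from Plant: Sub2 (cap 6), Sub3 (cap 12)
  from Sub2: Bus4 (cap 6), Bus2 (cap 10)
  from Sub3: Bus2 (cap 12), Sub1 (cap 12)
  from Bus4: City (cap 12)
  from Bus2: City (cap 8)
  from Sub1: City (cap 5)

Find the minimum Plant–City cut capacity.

Augment Plant→Sub2→Bus4→City: bottleneck 6, flow now 6.
Augment Plant→Sub3→Bus2→City: bottleneck 8, flow now 14.
Augment Plant→Sub3→Sub1→City: bottleneck 4, flow now 18.
No augmenting path remains; maximum flow = 18.
By max-flow min-cut, the minimum cut capacity equals the max flow.
In the residual graph, reachable from Plant: {Plant}.
Min-cut edges: Plant→Sub2 (6), Plant→Sub3 (12); capacity 6 + 12 = 18.

18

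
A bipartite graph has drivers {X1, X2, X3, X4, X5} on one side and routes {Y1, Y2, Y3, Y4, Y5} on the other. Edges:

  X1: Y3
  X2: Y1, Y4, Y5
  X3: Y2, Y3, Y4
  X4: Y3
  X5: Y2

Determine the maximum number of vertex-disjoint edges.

Unit-capacity flow: source→left, listed edges, right→sink; max matching = max flow.
Augmenting path X1→Y3 (+1); matched 1.
Augmenting path X2→Y1 (+1); matched 2.
Augmenting path X3→Y2 (+1); matched 3.
Augmenting path X5→Y2→X3→Y4 (+1); matched 4.
No augmenting path remains; maximum matching = 4.
König certificate: {X2, X3, X5, Y3} is a vertex cover of size 4 (every listed pair touches it), so no matching can be larger.

4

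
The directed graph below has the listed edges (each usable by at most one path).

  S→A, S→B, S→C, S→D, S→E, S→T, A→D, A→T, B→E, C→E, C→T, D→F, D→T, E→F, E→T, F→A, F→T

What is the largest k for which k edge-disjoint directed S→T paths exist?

6

Assign every edge capacity 1; by Menger, the answer equals the max flow.
Path S→T (+1); total 1.
Path S→A→T (+1); total 2.
Path S→C→T (+1); total 3.
Path S→D→T (+1); total 4.
Path S→E→T (+1); total 5.
Path S→B→E→F→T (+1); total 6.
No residual S→T path; max flow = 6.
Certifying cut of size 6: {S→A, S→B, S→C, S→D, S→E, S→T}.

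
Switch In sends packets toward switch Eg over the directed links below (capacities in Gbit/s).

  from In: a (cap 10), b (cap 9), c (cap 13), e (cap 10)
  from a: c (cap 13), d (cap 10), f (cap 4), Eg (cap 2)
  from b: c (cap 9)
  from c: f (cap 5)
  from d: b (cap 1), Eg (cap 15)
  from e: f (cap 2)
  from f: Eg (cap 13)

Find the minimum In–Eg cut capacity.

17

Augment In→a→Eg: bottleneck 2, flow now 2.
Augment In→a→d→Eg: bottleneck 8, flow now 10.
Augment In→c→f→Eg: bottleneck 5, flow now 15.
Augment In→e→f→Eg: bottleneck 2, flow now 17.
No augmenting path remains; maximum flow = 17.
By max-flow min-cut, the minimum cut capacity equals the max flow.
In the residual graph, reachable from In: {In, b, c, e}.
Min-cut edges: In→a (10), c→f (5), e→f (2); capacity 10 + 5 + 2 = 17.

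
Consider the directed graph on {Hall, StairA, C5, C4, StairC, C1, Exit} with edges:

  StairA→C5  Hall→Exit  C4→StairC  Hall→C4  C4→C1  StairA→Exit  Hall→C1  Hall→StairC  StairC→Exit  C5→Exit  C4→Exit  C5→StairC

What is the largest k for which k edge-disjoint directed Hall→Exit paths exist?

3

Assign every edge capacity 1; by Menger, the answer equals the max flow.
Path Hall→Exit (+1); total 1.
Path Hall→C4→Exit (+1); total 2.
Path Hall→StairC→Exit (+1); total 3.
No residual Hall→Exit path; max flow = 3.
Certifying cut of size 3: {Hall→C4, Hall→Exit, Hall→StairC}.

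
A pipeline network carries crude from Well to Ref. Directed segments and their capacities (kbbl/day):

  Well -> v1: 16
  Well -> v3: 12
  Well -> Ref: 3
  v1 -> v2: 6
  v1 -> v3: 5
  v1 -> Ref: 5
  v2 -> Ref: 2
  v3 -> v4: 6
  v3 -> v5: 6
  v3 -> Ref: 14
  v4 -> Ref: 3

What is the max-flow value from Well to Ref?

Augment Well→Ref: bottleneck 3, flow now 3.
Augment Well→v1→Ref: bottleneck 5, flow now 8.
Augment Well→v3→Ref: bottleneck 12, flow now 20.
Augment Well→v1→v2→Ref: bottleneck 2, flow now 22.
Augment Well→v1→v3→Ref: bottleneck 2, flow now 24.
Augment Well→v1→v3→v4→Ref: bottleneck 3, flow now 27.
No augmenting path remains; maximum flow = 27.
In the residual graph, reachable from Well: {Well, v1, v2}.
Min-cut edges: Well→v3 (12), Well→Ref (3), v1→v3 (5), v1→Ref (5), v2→Ref (2); capacity 12 + 3 + 5 + 5 + 2 = 27.
This cut is saturated, so no flow can exceed 27.

27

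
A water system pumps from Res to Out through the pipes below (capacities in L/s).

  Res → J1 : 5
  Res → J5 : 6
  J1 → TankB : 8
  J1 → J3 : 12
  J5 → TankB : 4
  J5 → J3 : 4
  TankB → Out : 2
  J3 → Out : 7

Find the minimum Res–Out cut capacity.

9

Augment Res→J1→TankB→Out: bottleneck 2, flow now 2.
Augment Res→J1→J3→Out: bottleneck 3, flow now 5.
Augment Res→J5→J3→Out: bottleneck 4, flow now 9.
No augmenting path remains; maximum flow = 9.
By max-flow min-cut, the minimum cut capacity equals the max flow.
In the residual graph, reachable from Res: {Res, J1, J5, TankB, J3}.
Min-cut edges: TankB→Out (2), J3→Out (7); capacity 2 + 7 = 9.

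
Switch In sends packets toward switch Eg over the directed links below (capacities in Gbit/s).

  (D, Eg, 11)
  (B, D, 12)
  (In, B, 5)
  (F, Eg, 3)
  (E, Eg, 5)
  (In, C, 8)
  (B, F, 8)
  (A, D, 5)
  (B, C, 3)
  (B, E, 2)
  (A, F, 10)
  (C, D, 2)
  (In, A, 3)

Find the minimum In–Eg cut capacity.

10

Augment In→A→D→Eg: bottleneck 3, flow now 3.
Augment In→B→D→Eg: bottleneck 5, flow now 8.
Augment In→C→D→Eg: bottleneck 2, flow now 10.
No augmenting path remains; maximum flow = 10.
By max-flow min-cut, the minimum cut capacity equals the max flow.
In the residual graph, reachable from In: {In, C}.
Min-cut edges: In→A (3), In→B (5), C→D (2); capacity 3 + 5 + 2 = 10.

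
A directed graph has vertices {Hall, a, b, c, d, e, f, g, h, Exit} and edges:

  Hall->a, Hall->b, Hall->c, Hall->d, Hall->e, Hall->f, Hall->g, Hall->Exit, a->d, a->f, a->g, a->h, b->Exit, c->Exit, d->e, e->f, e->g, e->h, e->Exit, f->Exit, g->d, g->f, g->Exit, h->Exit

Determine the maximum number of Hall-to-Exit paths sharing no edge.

7

Assign every edge capacity 1; by Menger, the answer equals the max flow.
Path Hall→Exit (+1); total 1.
Path Hall→b→Exit (+1); total 2.
Path Hall→c→Exit (+1); total 3.
Path Hall→e→Exit (+1); total 4.
Path Hall→f→Exit (+1); total 5.
Path Hall→g→Exit (+1); total 6.
Path Hall→a→h→Exit (+1); total 7.
No residual Hall→Exit path; max flow = 7.
Certifying cut of size 7: {Hall→Exit, Hall→b, Hall→c, e→Exit, f→Exit, g→Exit, h→Exit}.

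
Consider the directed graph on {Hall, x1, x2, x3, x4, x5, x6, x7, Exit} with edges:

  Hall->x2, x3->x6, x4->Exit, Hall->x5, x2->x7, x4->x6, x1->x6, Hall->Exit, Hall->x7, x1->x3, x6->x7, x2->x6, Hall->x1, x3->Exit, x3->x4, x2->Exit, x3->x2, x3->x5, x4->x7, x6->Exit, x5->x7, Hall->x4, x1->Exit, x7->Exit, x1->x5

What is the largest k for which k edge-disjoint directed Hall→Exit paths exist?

Assign every edge capacity 1; by Menger, the answer equals the max flow.
Path Hall→Exit (+1); total 1.
Path Hall→x1→Exit (+1); total 2.
Path Hall→x2→Exit (+1); total 3.
Path Hall→x4→Exit (+1); total 4.
Path Hall→x7→Exit (+1); total 5.
No residual Hall→Exit path; max flow = 5.
Certifying cut of size 5: {Hall→Exit, Hall→x1, Hall→x2, Hall→x4, x7→Exit}.

5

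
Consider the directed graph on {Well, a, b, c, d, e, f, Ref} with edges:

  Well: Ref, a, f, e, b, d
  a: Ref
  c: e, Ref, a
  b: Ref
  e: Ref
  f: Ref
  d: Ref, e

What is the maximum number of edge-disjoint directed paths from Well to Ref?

6

Assign every edge capacity 1; by Menger, the answer equals the max flow.
Path Well→Ref (+1); total 1.
Path Well→a→Ref (+1); total 2.
Path Well→b→Ref (+1); total 3.
Path Well→d→Ref (+1); total 4.
Path Well→e→Ref (+1); total 5.
Path Well→f→Ref (+1); total 6.
No residual Well→Ref path; max flow = 6.
Certifying cut of size 6: {Well→Ref, Well→a, Well→b, Well→d, Well→e, Well→f}.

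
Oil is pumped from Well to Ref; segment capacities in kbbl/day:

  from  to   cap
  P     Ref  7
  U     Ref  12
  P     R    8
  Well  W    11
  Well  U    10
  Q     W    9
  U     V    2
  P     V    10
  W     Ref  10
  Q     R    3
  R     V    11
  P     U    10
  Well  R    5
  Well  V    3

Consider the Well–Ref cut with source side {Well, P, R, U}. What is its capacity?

Edges leaving {Well, P, R, U}: Well→V (3), Well→W (11), P→V (10), P→Ref (7), R→V (11), U→V (2), U→Ref (12).
Cut capacity = 3 + 11 + 10 + 7 + 11 + 2 + 12 = 56.

56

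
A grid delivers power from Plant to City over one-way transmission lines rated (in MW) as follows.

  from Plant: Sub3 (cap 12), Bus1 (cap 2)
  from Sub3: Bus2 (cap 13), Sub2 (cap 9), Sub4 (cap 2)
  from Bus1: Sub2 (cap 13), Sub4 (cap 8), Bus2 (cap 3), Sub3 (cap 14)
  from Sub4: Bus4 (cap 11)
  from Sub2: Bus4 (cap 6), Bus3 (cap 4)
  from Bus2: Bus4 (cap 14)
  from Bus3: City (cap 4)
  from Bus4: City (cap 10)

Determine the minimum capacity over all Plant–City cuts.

14

Augment Plant→Sub3→Sub4→Bus4→City: bottleneck 2, flow now 2.
Augment Plant→Sub3→Sub2→Bus3→City: bottleneck 4, flow now 6.
Augment Plant→Sub3→Sub2→Bus4→City: bottleneck 5, flow now 11.
Augment Plant→Sub3→Bus2→Bus4→City: bottleneck 1, flow now 12.
Augment Plant→Bus1→Sub4→Bus4→City: bottleneck 2, flow now 14.
No augmenting path remains; maximum flow = 14.
By max-flow min-cut, the minimum cut capacity equals the max flow.
In the residual graph, reachable from Plant: {Plant}.
Min-cut edges: Plant→Sub3 (12), Plant→Bus1 (2); capacity 12 + 2 = 14.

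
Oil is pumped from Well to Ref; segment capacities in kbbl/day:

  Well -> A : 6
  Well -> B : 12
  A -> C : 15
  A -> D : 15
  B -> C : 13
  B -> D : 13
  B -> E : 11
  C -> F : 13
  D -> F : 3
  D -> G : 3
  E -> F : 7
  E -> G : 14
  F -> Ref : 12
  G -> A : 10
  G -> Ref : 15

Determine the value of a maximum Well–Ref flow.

Augment Well→A→C→F→Ref: bottleneck 6, flow now 6.
Augment Well→B→C→F→Ref: bottleneck 6, flow now 12.
Augment Well→B→D→G→Ref: bottleneck 3, flow now 15.
Augment Well→B→E→G→Ref: bottleneck 3, flow now 18.
No augmenting path remains; maximum flow = 18.
In the residual graph, reachable from Well: {Well}.
Min-cut edges: Well→A (6), Well→B (12); capacity 6 + 12 = 18.
This cut is saturated, so no flow can exceed 18.

18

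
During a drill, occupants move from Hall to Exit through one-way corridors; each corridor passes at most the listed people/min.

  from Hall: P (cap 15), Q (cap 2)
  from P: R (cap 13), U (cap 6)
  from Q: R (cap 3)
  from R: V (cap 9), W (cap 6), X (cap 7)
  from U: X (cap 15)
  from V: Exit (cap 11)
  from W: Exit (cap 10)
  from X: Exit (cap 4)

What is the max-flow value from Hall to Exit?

17

Augment Hall→P→R→V→Exit: bottleneck 9, flow now 9.
Augment Hall→P→R→W→Exit: bottleneck 4, flow now 13.
Augment Hall→P→U→X→Exit: bottleneck 2, flow now 15.
Augment Hall→Q→R→W→Exit: bottleneck 2, flow now 17.
No augmenting path remains; maximum flow = 17.
In the residual graph, reachable from Hall: {Hall}.
Min-cut edges: Hall→P (15), Hall→Q (2); capacity 15 + 2 = 17.
This cut is saturated, so no flow can exceed 17.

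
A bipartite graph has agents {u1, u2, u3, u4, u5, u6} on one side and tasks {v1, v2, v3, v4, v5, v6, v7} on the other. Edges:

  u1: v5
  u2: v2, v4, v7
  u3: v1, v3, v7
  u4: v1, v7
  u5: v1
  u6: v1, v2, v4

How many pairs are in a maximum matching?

Unit-capacity flow: source→left, listed edges, right→sink; max matching = max flow.
Augmenting path u1→v5 (+1); matched 1.
Augmenting path u2→v2 (+1); matched 2.
Augmenting path u3→v1 (+1); matched 3.
Augmenting path u4→v7 (+1); matched 4.
Augmenting path u6→v4 (+1); matched 5.
Augmenting path u5→v1→u3→v3 (+1); matched 6.
No augmenting path remains; maximum matching = 6.
König certificate: {u1, u2, u3, u4, u5, u6} is a vertex cover of size 6 (every listed pair touches it), so no matching can be larger.

6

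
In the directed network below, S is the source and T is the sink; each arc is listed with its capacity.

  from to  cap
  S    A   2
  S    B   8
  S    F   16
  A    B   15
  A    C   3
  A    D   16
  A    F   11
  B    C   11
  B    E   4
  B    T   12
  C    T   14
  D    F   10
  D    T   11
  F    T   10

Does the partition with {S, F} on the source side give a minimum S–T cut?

Given cut capacity: 2 + 8 + 10 = 20.
Augment S→B→T: bottleneck 8, flow now 8.
Augment S→F→T: bottleneck 10, flow now 18.
Augment S→A→B→T: bottleneck 2, flow now 20.
No augmenting path remains; maximum flow = 20.
Cut capacity 20 equals the max flow, so it is a minimum cut.

Yes — it is a minimum cut (capacity 20).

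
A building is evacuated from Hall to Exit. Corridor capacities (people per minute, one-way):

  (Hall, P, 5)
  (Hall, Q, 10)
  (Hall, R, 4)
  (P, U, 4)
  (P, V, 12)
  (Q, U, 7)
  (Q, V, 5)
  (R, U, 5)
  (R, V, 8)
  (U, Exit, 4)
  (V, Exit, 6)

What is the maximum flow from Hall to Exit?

10

Augment Hall→P→U→Exit: bottleneck 4, flow now 4.
Augment Hall→P→V→Exit: bottleneck 1, flow now 5.
Augment Hall→Q→V→Exit: bottleneck 5, flow now 10.
No augmenting path remains; maximum flow = 10.
In the residual graph, reachable from Hall: {Hall, P, Q, R, U, V}.
Min-cut edges: U→Exit (4), V→Exit (6); capacity 4 + 6 = 10.
This cut is saturated, so no flow can exceed 10.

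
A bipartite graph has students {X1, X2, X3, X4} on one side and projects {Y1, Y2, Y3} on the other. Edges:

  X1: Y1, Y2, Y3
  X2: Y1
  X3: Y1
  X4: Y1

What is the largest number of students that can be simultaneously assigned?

2

Unit-capacity flow: source→left, listed edges, right→sink; max matching = max flow.
Augmenting path X1→Y1 (+1); matched 1.
Augmenting path X2→Y1→X1→Y2 (+1); matched 2.
No augmenting path remains; maximum matching = 2.
König certificate: {X1, Y1} is a vertex cover of size 2 (every listed pair touches it), so no matching can be larger.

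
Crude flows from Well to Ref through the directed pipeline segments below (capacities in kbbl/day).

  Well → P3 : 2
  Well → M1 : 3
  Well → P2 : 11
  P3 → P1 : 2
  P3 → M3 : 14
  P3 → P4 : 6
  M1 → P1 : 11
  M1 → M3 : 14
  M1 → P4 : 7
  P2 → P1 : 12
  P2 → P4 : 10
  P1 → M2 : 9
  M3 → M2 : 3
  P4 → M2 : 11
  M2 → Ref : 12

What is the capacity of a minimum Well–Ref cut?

12

Augment Well→P3→P1→M2→Ref: bottleneck 2, flow now 2.
Augment Well→M1→P1→M2→Ref: bottleneck 3, flow now 5.
Augment Well→P2→P1→M2→Ref: bottleneck 4, flow now 9.
Augment Well→P2→P4→M2→Ref: bottleneck 3, flow now 12.
No augmenting path remains; maximum flow = 12.
By max-flow min-cut, the minimum cut capacity equals the max flow.
In the residual graph, reachable from Well: {Well, P3, M1, P2, P1, M3, P4, M2}.
Min-cut edges: M2→Ref (12); capacity 12 = 12.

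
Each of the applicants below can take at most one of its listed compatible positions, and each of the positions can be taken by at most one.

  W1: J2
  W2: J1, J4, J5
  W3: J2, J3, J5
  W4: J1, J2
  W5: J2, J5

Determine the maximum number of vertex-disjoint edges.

Unit-capacity flow: source→left, listed edges, right→sink; max matching = max flow.
Augmenting path W1→J2 (+1); matched 1.
Augmenting path W2→J1 (+1); matched 2.
Augmenting path W3→J3 (+1); matched 3.
Augmenting path W5→J5 (+1); matched 4.
Augmenting path W4→J1→W2→J4 (+1); matched 5.
No augmenting path remains; maximum matching = 5.
König certificate: {W1, W2, W3, W4, W5} is a vertex cover of size 5 (every listed pair touches it), so no matching can be larger.

5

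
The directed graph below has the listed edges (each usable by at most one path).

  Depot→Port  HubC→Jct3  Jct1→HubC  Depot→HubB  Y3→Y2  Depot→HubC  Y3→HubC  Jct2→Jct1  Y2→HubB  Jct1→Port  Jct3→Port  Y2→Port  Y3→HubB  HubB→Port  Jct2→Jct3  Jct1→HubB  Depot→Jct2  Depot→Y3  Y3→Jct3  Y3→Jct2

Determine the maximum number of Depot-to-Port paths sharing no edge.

Assign every edge capacity 1; by Menger, the answer equals the max flow.
Path Depot→Port (+1); total 1.
Path Depot→HubB→Port (+1); total 2.
Path Depot→Jct2→Jct1→Port (+1); total 3.
Path Depot→Y3→Y2→Port (+1); total 4.
Path Depot→HubC→Jct3→Port (+1); total 5.
No residual Depot→Port path; max flow = 5.
Certifying cut of size 5: {Depot→HubB, Depot→HubC, Depot→Jct2, Depot→Port, Depot→Y3}.

5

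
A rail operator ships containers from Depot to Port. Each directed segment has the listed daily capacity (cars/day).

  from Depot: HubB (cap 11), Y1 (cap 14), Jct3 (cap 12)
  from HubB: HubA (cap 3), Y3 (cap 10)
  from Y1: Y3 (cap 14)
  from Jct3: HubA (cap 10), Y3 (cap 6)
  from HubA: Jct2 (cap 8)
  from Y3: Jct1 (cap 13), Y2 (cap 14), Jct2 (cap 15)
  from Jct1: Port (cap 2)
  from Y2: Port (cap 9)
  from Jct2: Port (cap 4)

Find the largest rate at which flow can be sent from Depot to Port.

Augment Depot→HubB→HubA→Jct2→Port: bottleneck 3, flow now 3.
Augment Depot→HubB→Y3→Jct1→Port: bottleneck 2, flow now 5.
Augment Depot→HubB→Y3→Y2→Port: bottleneck 6, flow now 11.
Augment Depot→Y1→Y3→Y2→Port: bottleneck 3, flow now 14.
Augment Depot→Y1→Y3→Jct2→Port: bottleneck 1, flow now 15.
No augmenting path remains; maximum flow = 15.
In the residual graph, reachable from Depot: {Depot, HubB, Y1, Jct3, HubA, Y3, Jct1, Y2, Jct2}.
Min-cut edges: Jct1→Port (2), Y2→Port (9), Jct2→Port (4); capacity 2 + 9 + 4 = 15.
This cut is saturated, so no flow can exceed 15.

15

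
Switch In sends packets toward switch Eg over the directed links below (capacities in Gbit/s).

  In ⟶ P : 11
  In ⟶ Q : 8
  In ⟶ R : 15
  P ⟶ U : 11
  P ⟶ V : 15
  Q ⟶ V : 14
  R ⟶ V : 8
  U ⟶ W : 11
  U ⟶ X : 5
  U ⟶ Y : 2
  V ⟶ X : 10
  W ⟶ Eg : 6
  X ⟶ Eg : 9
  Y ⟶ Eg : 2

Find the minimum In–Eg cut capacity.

Augment In→P→U→W→Eg: bottleneck 6, flow now 6.
Augment In→P→U→X→Eg: bottleneck 5, flow now 11.
Augment In→Q→V→X→Eg: bottleneck 4, flow now 15.
Augment In→Q→V→X→U→Y→Eg: bottleneck 2, flow now 17. (uses reverse residual edge)
No augmenting path remains; maximum flow = 17.
By max-flow min-cut, the minimum cut capacity equals the max flow.
In the residual graph, reachable from In: {In, P, Q, R, U, V, W, X}.
Min-cut edges: U→Y (2), W→Eg (6), X→Eg (9); capacity 2 + 6 + 9 = 17.

17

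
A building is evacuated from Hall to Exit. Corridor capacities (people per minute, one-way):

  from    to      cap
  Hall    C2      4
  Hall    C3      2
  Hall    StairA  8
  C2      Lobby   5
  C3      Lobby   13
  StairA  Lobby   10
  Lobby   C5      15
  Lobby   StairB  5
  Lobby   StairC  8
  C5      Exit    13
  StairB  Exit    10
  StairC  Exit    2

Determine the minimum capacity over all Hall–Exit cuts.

Augment Hall→C2→Lobby→C5→Exit: bottleneck 4, flow now 4.
Augment Hall→C3→Lobby→C5→Exit: bottleneck 2, flow now 6.
Augment Hall→StairA→Lobby→C5→Exit: bottleneck 7, flow now 13.
Augment Hall→StairA→Lobby→StairB→Exit: bottleneck 1, flow now 14.
No augmenting path remains; maximum flow = 14.
By max-flow min-cut, the minimum cut capacity equals the max flow.
In the residual graph, reachable from Hall: {Hall}.
Min-cut edges: Hall→C2 (4), Hall→C3 (2), Hall→StairA (8); capacity 4 + 2 + 8 = 14.

14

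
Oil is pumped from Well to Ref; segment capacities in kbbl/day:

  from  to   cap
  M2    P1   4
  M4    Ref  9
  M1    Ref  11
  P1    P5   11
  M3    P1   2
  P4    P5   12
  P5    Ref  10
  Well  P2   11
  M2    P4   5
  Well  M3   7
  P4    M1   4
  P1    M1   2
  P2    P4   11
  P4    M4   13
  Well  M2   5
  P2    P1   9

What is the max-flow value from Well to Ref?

Augment Well→M2→P1→P5→Ref: bottleneck 4, flow now 4.
Augment Well→M2→P4→P5→Ref: bottleneck 1, flow now 5.
Augment Well→P2→P1→P5→Ref: bottleneck 5, flow now 10.
Augment Well→P2→P1→M1→Ref: bottleneck 2, flow now 12.
Augment Well→P2→P4→M4→Ref: bottleneck 4, flow now 16.
Augment Well→M3→P1→M2→P4→M4→Ref: bottleneck 2, flow now 18. (uses reverse residual edge)
No augmenting path remains; maximum flow = 18.
In the residual graph, reachable from Well: {Well, M3}.
Min-cut edges: Well→M2 (5), Well→P2 (11), M3→P1 (2); capacity 5 + 11 + 2 = 18.
This cut is saturated, so no flow can exceed 18.

18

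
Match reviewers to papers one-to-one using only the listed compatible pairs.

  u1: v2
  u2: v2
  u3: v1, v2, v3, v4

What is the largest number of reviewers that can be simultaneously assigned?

2

Unit-capacity flow: source→left, listed edges, right→sink; max matching = max flow.
Augmenting path u1→v2 (+1); matched 1.
Augmenting path u3→v1 (+1); matched 2.
No augmenting path remains; maximum matching = 2.
König certificate: {u3, v2} is a vertex cover of size 2 (every listed pair touches it), so no matching can be larger.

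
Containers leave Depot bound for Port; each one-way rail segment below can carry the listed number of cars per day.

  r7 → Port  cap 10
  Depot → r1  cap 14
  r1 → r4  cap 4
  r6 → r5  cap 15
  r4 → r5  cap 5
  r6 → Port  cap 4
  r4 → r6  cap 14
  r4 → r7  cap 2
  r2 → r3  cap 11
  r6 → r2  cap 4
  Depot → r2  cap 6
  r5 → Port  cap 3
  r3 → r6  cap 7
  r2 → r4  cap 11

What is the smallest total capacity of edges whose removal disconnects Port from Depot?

9

Augment Depot→r1→r4→r5→Port: bottleneck 3, flow now 3.
Augment Depot→r1→r4→r6→Port: bottleneck 1, flow now 4.
Augment Depot→r2→r3→r6→Port: bottleneck 3, flow now 7.
Augment Depot→r2→r4→r7→Port: bottleneck 2, flow now 9.
No augmenting path remains; maximum flow = 9.
By max-flow min-cut, the minimum cut capacity equals the max flow.
In the residual graph, reachable from Depot: {Depot, r1, r2, r3, r4, r5, r6}.
Min-cut edges: r4→r7 (2), r5→Port (3), r6→Port (4); capacity 2 + 3 + 4 = 9.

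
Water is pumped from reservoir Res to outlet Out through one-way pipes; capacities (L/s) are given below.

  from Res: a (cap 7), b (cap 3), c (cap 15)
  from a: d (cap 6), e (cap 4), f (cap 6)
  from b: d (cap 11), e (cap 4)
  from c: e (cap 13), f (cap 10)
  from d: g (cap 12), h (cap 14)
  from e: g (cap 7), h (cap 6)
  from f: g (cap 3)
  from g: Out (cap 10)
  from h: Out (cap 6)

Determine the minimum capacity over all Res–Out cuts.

16

Augment Res→a→d→g→Out: bottleneck 6, flow now 6.
Augment Res→a→e→g→Out: bottleneck 1, flow now 7.
Augment Res→b→d→g→Out: bottleneck 3, flow now 10.
Augment Res→c→e→h→Out: bottleneck 6, flow now 16.
No augmenting path remains; maximum flow = 16.
By max-flow min-cut, the minimum cut capacity equals the max flow.
In the residual graph, reachable from Res: {Res, a, b, c, d, e, f, g, h}.
Min-cut edges: g→Out (10), h→Out (6); capacity 10 + 6 = 16.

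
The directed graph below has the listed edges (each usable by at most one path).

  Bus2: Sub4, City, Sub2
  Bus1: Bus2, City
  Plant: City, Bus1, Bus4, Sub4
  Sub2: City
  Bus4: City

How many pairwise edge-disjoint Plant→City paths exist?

Assign every edge capacity 1; by Menger, the answer equals the max flow.
Path Plant→City (+1); total 1.
Path Plant→Bus1→City (+1); total 2.
Path Plant→Bus4→City (+1); total 3.
No residual Plant→City path; max flow = 3.
Certifying cut of size 3: {Plant→Bus1, Plant→Bus4, Plant→City}.

3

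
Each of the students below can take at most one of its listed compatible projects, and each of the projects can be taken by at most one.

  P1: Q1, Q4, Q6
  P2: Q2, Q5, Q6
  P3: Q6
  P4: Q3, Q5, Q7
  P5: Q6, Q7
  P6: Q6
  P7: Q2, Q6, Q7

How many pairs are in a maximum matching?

6

Unit-capacity flow: source→left, listed edges, right→sink; max matching = max flow.
Augmenting path P1→Q1 (+1); matched 1.
Augmenting path P2→Q2 (+1); matched 2.
Augmenting path P3→Q6 (+1); matched 3.
Augmenting path P4→Q3 (+1); matched 4.
Augmenting path P5→Q7 (+1); matched 5.
Augmenting path P7→Q2→P2→Q5 (+1); matched 6.
No augmenting path remains; maximum matching = 6.
König certificate: {P1, P2, P4, P5, P7, Q6} is a vertex cover of size 6 (every listed pair touches it), so no matching can be larger.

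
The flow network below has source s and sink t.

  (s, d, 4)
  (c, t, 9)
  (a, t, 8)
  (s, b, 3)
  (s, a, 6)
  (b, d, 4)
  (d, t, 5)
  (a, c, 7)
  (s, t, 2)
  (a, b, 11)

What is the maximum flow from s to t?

Augment s→t: bottleneck 2, flow now 2.
Augment s→a→t: bottleneck 6, flow now 8.
Augment s→d→t: bottleneck 4, flow now 12.
Augment s→b→d→t: bottleneck 1, flow now 13.
No augmenting path remains; maximum flow = 13.
In the residual graph, reachable from s: {s, b, d}.
Min-cut edges: s→a (6), s→t (2), d→t (5); capacity 6 + 2 + 5 = 13.
This cut is saturated, so no flow can exceed 13.

13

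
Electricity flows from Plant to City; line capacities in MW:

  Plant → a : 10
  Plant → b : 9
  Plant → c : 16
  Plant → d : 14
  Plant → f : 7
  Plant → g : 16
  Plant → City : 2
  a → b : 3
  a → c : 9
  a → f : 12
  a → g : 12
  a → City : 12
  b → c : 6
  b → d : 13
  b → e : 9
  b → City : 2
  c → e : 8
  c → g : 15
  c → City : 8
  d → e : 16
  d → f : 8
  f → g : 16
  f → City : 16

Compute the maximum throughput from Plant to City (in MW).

37

Augment Plant→City: bottleneck 2, flow now 2.
Augment Plant→a→City: bottleneck 10, flow now 12.
Augment Plant→b→City: bottleneck 2, flow now 14.
Augment Plant→c→City: bottleneck 8, flow now 22.
Augment Plant→f→City: bottleneck 7, flow now 29.
Augment Plant→d→f→City: bottleneck 8, flow now 37.
No augmenting path remains; maximum flow = 37.
In the residual graph, reachable from Plant: {Plant, b, c, d, e, g}.
Min-cut edges: Plant→a (10), Plant→f (7), Plant→City (2), b→City (2), c→City (8), d→f (8); capacity 10 + 7 + 2 + 2 + 8 + 8 = 37.
This cut is saturated, so no flow can exceed 37.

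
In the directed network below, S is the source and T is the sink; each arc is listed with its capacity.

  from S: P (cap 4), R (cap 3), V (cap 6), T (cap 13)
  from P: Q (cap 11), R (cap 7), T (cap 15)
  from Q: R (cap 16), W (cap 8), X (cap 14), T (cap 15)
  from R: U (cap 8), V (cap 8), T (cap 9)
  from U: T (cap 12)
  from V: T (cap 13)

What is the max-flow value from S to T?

Augment S→T: bottleneck 13, flow now 13.
Augment S→P→T: bottleneck 4, flow now 17.
Augment S→R→T: bottleneck 3, flow now 20.
Augment S→V→T: bottleneck 6, flow now 26.
No augmenting path remains; maximum flow = 26.
In the residual graph, reachable from S: {S}.
Min-cut edges: S→P (4), S→R (3), S→V (6), S→T (13); capacity 4 + 3 + 6 + 13 = 26.
This cut is saturated, so no flow can exceed 26.

26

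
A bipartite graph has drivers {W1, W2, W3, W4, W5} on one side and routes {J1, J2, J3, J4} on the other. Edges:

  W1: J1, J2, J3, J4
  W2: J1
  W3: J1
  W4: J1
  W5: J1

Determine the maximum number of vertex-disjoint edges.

2

Unit-capacity flow: source→left, listed edges, right→sink; max matching = max flow.
Augmenting path W1→J1 (+1); matched 1.
Augmenting path W2→J1→W1→J2 (+1); matched 2.
No augmenting path remains; maximum matching = 2.
König certificate: {W1, J1} is a vertex cover of size 2 (every listed pair touches it), so no matching can be larger.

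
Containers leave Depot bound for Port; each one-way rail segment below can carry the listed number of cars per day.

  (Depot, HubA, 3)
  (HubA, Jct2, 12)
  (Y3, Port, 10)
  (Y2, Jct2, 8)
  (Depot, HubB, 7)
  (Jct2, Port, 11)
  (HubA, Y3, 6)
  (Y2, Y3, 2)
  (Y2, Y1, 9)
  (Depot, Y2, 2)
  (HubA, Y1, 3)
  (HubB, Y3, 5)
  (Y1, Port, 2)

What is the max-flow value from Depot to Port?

10

Augment Depot→Y2→Jct2→Port: bottleneck 2, flow now 2.
Augment Depot→HubA→Jct2→Port: bottleneck 3, flow now 5.
Augment Depot→HubB→Y3→Port: bottleneck 5, flow now 10.
No augmenting path remains; maximum flow = 10.
In the residual graph, reachable from Depot: {Depot, HubB}.
Min-cut edges: Depot→Y2 (2), Depot→HubA (3), HubB→Y3 (5); capacity 2 + 3 + 5 = 10.
This cut is saturated, so no flow can exceed 10.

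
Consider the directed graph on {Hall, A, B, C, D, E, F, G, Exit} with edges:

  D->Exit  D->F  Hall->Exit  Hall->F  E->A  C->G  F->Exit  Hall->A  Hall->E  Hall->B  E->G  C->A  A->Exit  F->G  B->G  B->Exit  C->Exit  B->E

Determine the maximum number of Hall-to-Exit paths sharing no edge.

4

Assign every edge capacity 1; by Menger, the answer equals the max flow.
Path Hall→Exit (+1); total 1.
Path Hall→A→Exit (+1); total 2.
Path Hall→B→Exit (+1); total 3.
Path Hall→F→Exit (+1); total 4.
No residual Hall→Exit path; max flow = 4.
Certifying cut of size 4: {A→Exit, Hall→B, Hall→Exit, Hall→F}.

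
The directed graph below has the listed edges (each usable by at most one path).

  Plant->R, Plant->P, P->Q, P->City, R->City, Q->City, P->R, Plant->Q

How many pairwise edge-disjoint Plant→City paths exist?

3

Assign every edge capacity 1; by Menger, the answer equals the max flow.
Path Plant→P→City (+1); total 1.
Path Plant→Q→City (+1); total 2.
Path Plant→R→City (+1); total 3.
No residual Plant→City path; max flow = 3.
Certifying cut of size 3: {Plant→P, Plant→Q, Plant→R}.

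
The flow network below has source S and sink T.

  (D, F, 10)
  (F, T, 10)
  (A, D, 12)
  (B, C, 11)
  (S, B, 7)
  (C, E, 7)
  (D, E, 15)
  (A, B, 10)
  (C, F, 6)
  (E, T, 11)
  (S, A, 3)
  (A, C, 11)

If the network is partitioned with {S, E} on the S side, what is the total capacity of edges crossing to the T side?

21

Edges leaving {S, E}: S→A (3), S→B (7), E→T (11).
Cut capacity = 3 + 7 + 11 = 21.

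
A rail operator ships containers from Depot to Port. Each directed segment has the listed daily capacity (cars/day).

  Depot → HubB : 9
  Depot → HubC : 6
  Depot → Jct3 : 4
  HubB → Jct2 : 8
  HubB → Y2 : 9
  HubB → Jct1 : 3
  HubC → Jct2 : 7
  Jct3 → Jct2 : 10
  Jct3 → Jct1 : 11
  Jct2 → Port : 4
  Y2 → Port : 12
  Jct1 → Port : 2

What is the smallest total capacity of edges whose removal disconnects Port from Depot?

15

Augment Depot→HubB→Jct2→Port: bottleneck 4, flow now 4.
Augment Depot→HubB→Y2→Port: bottleneck 5, flow now 9.
Augment Depot→Jct3→Jct1→Port: bottleneck 2, flow now 11.
Augment Depot→HubC→Jct2→HubB→Y2→Port: bottleneck 4, flow now 15. (uses reverse residual edge)
No augmenting path remains; maximum flow = 15.
By max-flow min-cut, the minimum cut capacity equals the max flow.
In the residual graph, reachable from Depot: {Depot, HubC, Jct3, Jct2, Jct1}.
Min-cut edges: Depot→HubB (9), Jct2→Port (4), Jct1→Port (2); capacity 9 + 4 + 2 = 15.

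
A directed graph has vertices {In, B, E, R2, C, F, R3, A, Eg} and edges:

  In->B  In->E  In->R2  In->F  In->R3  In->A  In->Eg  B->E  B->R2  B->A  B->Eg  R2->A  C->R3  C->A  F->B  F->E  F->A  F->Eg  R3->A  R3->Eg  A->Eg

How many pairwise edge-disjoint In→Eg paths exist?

Assign every edge capacity 1; by Menger, the answer equals the max flow.
Path In→Eg (+1); total 1.
Path In→B→Eg (+1); total 2.
Path In→F→Eg (+1); total 3.
Path In→R3→Eg (+1); total 4.
Path In→A→Eg (+1); total 5.
No residual In→Eg path; max flow = 5.
Certifying cut of size 5: {A→Eg, In→B, In→Eg, In→F, In→R3}.

5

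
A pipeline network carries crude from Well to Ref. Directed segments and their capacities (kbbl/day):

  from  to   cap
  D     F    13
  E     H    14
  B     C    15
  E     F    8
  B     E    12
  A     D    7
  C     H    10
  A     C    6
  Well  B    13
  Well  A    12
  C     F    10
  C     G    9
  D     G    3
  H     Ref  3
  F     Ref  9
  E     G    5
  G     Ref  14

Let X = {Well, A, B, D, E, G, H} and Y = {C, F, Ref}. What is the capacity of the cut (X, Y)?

Edges leaving {Well, A, B, D, E, G, H}: A→C (6), B→C (15), D→F (13), E→F (8), G→Ref (14), H→Ref (3).
Cut capacity = 6 + 15 + 13 + 8 + 14 + 3 = 59.

59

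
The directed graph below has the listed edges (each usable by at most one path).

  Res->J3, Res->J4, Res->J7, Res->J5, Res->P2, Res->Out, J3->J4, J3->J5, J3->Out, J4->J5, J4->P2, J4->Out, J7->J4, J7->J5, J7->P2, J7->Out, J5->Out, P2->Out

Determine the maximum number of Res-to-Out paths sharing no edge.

Assign every edge capacity 1; by Menger, the answer equals the max flow.
Path Res→Out (+1); total 1.
Path Res→J3→Out (+1); total 2.
Path Res→J4→Out (+1); total 3.
Path Res→J7→Out (+1); total 4.
Path Res→J5→Out (+1); total 5.
Path Res→P2→Out (+1); total 6.
No residual Res→Out path; max flow = 6.
Certifying cut of size 6: {Res→J3, Res→J4, Res→J5, Res→J7, Res→Out, Res→P2}.

6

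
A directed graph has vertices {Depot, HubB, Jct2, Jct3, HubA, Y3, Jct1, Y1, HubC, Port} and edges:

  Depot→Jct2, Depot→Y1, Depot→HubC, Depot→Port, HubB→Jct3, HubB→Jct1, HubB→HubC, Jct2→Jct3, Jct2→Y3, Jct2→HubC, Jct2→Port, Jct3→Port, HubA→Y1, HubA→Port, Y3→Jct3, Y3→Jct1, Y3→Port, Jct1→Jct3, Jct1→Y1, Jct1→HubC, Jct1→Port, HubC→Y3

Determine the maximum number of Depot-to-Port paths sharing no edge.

3

Assign every edge capacity 1; by Menger, the answer equals the max flow.
Path Depot→Port (+1); total 1.
Path Depot→Jct2→Port (+1); total 2.
Path Depot→HubC→Y3→Port (+1); total 3.
No residual Depot→Port path; max flow = 3.
Certifying cut of size 3: {Depot→HubC, Depot→Jct2, Depot→Port}.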